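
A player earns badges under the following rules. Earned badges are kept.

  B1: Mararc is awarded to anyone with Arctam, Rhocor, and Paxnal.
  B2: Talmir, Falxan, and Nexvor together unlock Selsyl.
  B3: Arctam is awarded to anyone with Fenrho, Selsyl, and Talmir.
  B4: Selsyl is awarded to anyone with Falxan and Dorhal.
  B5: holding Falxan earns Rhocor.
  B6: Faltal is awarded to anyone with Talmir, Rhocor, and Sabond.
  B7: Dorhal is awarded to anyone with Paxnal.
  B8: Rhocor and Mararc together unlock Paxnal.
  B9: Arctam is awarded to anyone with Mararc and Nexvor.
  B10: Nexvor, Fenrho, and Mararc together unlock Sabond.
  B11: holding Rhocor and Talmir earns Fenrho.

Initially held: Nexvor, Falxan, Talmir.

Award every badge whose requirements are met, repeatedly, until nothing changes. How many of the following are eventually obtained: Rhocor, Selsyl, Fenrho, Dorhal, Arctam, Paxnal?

4

With Talmir, Falxan, and Nexvor, Selsyl is earned (B2).
With Falxan, Rhocor is earned (B5).
With Rhocor and Talmir, Fenrho is earned (B11).
With Fenrho, Selsyl, and Talmir, Arctam is earned (B3).
Rhocor: reached.
Selsyl: reached.
Fenrho: reached.
Dorhal would need Paxnal (B7), but Paxnal is never earned.
Arctam: reached.
Paxnal would need Rhocor and Mararc (B8), but Mararc is never earned.
Reached: Rhocor, Selsyl, Fenrho, and Arctam — 4 of the 6.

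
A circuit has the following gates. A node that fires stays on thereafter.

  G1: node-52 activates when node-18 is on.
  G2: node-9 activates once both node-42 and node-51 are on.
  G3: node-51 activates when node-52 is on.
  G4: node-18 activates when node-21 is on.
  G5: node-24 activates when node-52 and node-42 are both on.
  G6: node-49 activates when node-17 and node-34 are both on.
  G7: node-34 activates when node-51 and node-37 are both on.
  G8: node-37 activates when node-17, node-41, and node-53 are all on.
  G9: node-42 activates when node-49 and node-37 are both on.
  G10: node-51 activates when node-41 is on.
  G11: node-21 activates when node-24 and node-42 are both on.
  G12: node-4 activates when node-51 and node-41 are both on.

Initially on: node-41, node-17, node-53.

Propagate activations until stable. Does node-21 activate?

No

node-21 would need node-24 and node-42 (G11), but node-24 never turns on.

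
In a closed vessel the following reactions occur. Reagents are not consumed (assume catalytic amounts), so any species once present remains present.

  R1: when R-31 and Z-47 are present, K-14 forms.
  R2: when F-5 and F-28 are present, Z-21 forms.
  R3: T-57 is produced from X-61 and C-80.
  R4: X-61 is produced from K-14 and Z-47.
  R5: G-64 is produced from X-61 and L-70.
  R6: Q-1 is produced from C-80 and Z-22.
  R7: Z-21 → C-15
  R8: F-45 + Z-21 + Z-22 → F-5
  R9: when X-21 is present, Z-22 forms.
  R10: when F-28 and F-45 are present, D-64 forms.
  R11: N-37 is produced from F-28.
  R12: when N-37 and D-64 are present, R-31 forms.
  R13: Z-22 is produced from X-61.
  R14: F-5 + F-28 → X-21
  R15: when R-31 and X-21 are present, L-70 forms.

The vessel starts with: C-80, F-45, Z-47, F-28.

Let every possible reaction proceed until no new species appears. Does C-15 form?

No

C-15 would need Z-21 (R7), but Z-21 never forms.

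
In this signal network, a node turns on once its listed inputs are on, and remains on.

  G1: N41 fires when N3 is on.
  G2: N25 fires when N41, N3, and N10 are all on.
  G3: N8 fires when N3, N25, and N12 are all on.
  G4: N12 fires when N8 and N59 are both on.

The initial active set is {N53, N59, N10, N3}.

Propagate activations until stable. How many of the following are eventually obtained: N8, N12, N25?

1

G1: N3 on → N41 on.
N41, N3, and N10 are on, so N25 fires (G2).
N8 would need N3, N25, and N12 (G3), but N12 never turns on.
N12 would need N8 and N59 (G4), but N8 never turns on.
N25: reached.
Reached: N25 — 1 of the 3.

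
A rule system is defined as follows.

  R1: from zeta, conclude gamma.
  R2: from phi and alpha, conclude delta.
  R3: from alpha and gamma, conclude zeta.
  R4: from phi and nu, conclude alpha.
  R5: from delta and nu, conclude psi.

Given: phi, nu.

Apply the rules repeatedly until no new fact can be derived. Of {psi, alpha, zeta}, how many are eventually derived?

phi and nu hold, so alpha follows (R4).
From phi and alpha, R2 gives delta.
delta and nu hold, so psi follows (R5).
psi: reached.
alpha: reached.
zeta would need alpha and gamma (R3), but gamma is never established.
Reached: psi and alpha — 2 of the 3.

2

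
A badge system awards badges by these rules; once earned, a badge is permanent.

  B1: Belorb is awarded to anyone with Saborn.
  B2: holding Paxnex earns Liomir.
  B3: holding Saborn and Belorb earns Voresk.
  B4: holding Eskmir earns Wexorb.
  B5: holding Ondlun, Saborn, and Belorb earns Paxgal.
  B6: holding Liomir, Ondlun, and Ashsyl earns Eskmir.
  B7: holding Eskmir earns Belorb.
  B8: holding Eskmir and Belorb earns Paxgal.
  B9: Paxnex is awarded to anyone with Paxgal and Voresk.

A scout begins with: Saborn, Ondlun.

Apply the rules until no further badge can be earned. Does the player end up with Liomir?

Yes

With Saborn, Belorb is earned (B1).
With Saborn and Belorb, Voresk is earned (B3).
With Ondlun, Saborn, and Belorb, Paxgal is earned (B5).
With Paxgal and Voresk, Paxnex is earned (B9).
With Paxnex, Liomir is earned (B2).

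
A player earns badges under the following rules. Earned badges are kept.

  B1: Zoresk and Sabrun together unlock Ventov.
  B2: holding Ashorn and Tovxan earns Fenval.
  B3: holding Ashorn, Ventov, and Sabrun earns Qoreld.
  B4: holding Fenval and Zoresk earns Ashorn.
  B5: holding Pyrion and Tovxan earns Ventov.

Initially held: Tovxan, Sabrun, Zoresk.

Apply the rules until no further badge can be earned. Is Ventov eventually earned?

With Zoresk and Sabrun, Ventov is earned (B1).

Yes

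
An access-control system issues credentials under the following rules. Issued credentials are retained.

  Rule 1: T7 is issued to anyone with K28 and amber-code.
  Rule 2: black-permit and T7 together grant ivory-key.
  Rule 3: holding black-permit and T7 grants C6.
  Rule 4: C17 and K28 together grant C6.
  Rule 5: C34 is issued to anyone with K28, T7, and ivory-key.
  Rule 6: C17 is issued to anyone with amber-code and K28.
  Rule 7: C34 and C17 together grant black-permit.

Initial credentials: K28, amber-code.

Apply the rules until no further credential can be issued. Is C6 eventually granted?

Yes

Holding amber-code and K28 grants C17 (Rule 6).
Holding C17 and K28 grants C6 (Rule 4).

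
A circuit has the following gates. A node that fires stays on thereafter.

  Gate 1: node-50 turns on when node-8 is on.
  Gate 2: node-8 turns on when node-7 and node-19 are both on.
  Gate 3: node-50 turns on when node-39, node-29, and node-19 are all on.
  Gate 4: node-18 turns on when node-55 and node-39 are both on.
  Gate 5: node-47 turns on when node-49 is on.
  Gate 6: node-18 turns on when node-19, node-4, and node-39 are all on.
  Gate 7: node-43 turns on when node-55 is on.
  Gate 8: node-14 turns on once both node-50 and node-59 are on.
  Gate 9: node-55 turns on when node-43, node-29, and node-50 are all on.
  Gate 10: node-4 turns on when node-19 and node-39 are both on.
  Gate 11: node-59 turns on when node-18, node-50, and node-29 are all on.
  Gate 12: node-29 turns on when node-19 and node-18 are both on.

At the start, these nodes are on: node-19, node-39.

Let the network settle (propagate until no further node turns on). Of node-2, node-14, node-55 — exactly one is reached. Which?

node-14

Gate 10: node-19 and node-39 on → node-4 on.
node-19, node-4, and node-39 are on, so node-18 turns on (Gate 6).
node-19 and node-18 are on, so node-29 turns on (Gate 12).
node-39, node-29, and node-19 are on, so node-50 turns on (Gate 3).
Gate 11: node-18, node-50, and node-29 on → node-59 on.
Gate 8: node-50 and node-59 on → node-14 on.
node-55 would need node-43, node-29, and node-50 (Gate 9), but node-43 never turns on. No rule produces node-2, and it is not given.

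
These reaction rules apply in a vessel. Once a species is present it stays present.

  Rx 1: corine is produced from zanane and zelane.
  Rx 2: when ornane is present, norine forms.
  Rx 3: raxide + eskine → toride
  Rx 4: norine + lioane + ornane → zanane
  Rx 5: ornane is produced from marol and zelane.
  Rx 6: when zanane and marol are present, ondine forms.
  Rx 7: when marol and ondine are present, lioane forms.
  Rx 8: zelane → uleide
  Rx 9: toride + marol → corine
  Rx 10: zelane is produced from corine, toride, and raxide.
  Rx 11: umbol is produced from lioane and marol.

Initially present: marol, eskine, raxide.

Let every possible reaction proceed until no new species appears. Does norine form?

raxide and eskine present → toride forms (Rx 3).
toride and marol present → corine forms (Rx 9).
corine, toride, and raxide present → zelane forms (Rx 10).
marol and zelane present → ornane forms (Rx 5).
ornane present → norine forms (Rx 2).

Yes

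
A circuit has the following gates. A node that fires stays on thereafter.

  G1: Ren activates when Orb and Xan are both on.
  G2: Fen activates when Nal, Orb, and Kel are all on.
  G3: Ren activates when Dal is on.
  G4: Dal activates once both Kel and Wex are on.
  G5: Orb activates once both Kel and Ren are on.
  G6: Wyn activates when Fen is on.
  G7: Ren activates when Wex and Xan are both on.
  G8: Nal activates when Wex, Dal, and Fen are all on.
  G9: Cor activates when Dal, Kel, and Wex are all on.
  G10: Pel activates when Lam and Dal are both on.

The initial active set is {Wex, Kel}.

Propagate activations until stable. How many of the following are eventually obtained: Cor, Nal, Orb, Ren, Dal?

G4: Kel and Wex on → Dal on.
G9: Dal, Kel, and Wex on → Cor on.
G3: Dal on → Ren on.
G5: Kel and Ren on → Orb on.
Cor: reached.
Nal would need Wex, Dal, and Fen (G8), but Fen never turns on.
Orb: reached.
Ren: reached.
Dal: reached.
Reached: Cor, Orb, Ren, and Dal — 4 of the 5.

4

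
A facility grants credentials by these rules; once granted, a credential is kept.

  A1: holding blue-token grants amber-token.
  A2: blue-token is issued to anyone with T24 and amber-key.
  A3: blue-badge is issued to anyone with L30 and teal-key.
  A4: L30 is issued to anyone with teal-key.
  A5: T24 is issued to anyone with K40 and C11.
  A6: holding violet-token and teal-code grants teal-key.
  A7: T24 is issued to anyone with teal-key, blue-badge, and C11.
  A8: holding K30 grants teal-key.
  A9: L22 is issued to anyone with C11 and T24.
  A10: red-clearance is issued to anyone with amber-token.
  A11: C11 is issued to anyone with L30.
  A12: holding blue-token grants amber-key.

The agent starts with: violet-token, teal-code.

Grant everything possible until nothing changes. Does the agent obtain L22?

Holding violet-token and teal-code grants teal-key (A6).
Holding teal-key grants L30 (A4).
Holding L30 grants C11 (A11).
Holding L30 and teal-key grants blue-badge (A3).
Holding teal-key, blue-badge, and C11 grants T24 (A7).
Holding C11 and T24 grants L22 (A9).

Yes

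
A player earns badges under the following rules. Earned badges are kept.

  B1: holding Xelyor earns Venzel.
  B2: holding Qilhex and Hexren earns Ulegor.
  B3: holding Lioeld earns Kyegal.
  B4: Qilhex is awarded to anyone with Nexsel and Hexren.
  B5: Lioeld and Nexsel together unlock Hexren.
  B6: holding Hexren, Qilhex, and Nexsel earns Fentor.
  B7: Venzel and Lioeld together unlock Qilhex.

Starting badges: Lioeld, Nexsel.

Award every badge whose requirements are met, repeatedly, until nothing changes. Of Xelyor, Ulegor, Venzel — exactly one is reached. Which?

Ulegor

With Lioeld and Nexsel, Hexren is earned (B5).
With Nexsel and Hexren, Qilhex is earned (B4).
With Qilhex and Hexren, Ulegor is earned (B2).
No rule produces Xelyor, and it is not given. Venzel would need Xelyor (B1), but Xelyor is never earned.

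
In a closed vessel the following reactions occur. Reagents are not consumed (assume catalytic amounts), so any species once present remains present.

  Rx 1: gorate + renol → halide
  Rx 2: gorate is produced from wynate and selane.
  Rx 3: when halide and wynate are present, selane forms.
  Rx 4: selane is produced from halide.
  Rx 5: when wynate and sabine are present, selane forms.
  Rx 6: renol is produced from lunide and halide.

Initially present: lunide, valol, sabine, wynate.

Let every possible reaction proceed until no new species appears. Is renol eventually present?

No

renol would need lunide and halide (Rx 6), but halide never forms.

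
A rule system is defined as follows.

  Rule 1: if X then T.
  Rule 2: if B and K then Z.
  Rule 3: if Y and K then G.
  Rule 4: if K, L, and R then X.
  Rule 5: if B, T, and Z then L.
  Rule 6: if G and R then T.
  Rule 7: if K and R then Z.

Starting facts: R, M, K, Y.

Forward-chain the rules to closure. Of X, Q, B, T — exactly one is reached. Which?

From Y and K, Rule 3 gives G.
From G and R, Rule 6 gives T.
X would need K, L, and R (Rule 4), but L is never established. No rule produces Q, and it is not given. No rule produces B, and it is not given.

T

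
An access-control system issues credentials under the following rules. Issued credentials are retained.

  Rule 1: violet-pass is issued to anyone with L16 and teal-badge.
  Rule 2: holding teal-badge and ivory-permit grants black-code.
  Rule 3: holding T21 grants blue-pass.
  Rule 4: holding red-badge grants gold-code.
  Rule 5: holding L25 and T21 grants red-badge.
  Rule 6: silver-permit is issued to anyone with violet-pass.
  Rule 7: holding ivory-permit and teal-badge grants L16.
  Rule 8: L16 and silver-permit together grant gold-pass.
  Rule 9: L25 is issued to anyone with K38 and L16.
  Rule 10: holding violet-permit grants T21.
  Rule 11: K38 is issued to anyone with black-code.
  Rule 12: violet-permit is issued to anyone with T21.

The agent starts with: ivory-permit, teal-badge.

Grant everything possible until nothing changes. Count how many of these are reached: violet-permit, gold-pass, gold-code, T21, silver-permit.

Holding ivory-permit and teal-badge grants L16 (Rule 7).
Holding L16 and teal-badge grants violet-pass (Rule 1).
Holding violet-pass grants silver-permit (Rule 6).
Holding L16 and silver-permit grants gold-pass (Rule 8).
violet-permit would need T21 (Rule 12), but T21 is never granted.
gold-pass: reached.
gold-code would need red-badge (Rule 4), but red-badge is never granted.
T21 would need violet-permit (Rule 10), but violet-permit is never granted.
silver-permit: reached.
Reached: gold-pass and silver-permit — 2 of the 5.

2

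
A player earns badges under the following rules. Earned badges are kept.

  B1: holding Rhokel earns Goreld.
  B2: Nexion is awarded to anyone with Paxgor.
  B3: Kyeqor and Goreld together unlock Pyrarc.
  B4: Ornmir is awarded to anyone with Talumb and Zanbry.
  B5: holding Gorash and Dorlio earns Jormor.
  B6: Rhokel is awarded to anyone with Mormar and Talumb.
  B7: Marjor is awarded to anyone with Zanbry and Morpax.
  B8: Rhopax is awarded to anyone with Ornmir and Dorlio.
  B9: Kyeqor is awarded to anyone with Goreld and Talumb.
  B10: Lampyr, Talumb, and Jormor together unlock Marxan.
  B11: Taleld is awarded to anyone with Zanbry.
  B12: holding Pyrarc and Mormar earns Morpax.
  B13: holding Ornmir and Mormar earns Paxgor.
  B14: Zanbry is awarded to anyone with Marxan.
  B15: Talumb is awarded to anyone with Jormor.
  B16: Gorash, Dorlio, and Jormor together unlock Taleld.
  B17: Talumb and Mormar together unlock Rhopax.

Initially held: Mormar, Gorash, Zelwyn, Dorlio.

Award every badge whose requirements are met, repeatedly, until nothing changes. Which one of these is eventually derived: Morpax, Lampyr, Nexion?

Morpax

With Gorash and Dorlio, Jormor is earned (B5).
With Jormor, Talumb is earned (B15).
With Mormar and Talumb, Rhokel is earned (B6).
With Rhokel, Goreld is earned (B1).
With Goreld and Talumb, Kyeqor is earned (B9).
With Kyeqor and Goreld, Pyrarc is earned (B3).
With Pyrarc and Mormar, Morpax is earned (B12).
No rule produces Lampyr, and it is not given. Nexion would need Paxgor (B2), but Paxgor is never earned.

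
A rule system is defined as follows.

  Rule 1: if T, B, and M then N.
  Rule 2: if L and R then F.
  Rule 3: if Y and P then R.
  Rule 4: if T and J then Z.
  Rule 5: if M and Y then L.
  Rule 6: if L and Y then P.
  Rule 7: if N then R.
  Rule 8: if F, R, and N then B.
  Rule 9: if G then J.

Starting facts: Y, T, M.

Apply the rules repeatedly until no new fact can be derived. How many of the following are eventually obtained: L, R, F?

From M and Y, Rule 5 gives L.
From L and Y, Rule 6 gives P.
Y and P hold, so R follows (Rule 3).
From L and R, Rule 2 gives F.
L: reached.
R: reached.
F: reached.
All 3 are reached.

3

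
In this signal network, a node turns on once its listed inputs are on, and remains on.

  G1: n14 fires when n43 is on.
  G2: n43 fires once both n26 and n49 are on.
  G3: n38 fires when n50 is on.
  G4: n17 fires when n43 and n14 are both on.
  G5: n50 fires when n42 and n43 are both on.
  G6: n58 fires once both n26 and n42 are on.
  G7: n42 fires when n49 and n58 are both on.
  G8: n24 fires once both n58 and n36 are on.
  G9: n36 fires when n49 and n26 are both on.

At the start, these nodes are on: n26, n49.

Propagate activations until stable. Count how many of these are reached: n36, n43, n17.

3

n49 and n26 are on, so n36 fires (G9).
n26 and n49 are on, so n43 fires (G2).
G1: n43 on → n14 on.
n43 and n14 are on, so n17 fires (G4).
n36: reached.
n43: reached.
n17: reached.
All 3 are reached.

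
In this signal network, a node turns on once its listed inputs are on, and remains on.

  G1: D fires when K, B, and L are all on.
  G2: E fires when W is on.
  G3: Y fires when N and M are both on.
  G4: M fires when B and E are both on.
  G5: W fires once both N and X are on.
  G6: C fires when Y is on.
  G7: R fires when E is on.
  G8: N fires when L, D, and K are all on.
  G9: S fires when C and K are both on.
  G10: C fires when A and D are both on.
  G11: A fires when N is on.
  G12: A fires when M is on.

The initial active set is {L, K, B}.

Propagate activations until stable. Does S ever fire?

Yes

K, B, and L are on, so D fires (G1).
G8: L, D, and K on → N on.
G11: N on → A on.
G10: A and D on → C on.
C and K are on, so S fires (G9).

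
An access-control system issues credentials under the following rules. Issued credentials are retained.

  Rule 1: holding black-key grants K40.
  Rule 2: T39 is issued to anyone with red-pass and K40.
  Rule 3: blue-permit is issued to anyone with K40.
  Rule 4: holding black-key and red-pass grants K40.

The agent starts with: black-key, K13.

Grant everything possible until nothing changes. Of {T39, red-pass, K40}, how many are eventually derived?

1

Holding black-key grants K40 (Rule 1).
T39 would need red-pass and K40 (Rule 2), but red-pass is never granted.
No rule produces red-pass, and it is not given.
K40: reached.
Reached: K40 — 1 of the 3.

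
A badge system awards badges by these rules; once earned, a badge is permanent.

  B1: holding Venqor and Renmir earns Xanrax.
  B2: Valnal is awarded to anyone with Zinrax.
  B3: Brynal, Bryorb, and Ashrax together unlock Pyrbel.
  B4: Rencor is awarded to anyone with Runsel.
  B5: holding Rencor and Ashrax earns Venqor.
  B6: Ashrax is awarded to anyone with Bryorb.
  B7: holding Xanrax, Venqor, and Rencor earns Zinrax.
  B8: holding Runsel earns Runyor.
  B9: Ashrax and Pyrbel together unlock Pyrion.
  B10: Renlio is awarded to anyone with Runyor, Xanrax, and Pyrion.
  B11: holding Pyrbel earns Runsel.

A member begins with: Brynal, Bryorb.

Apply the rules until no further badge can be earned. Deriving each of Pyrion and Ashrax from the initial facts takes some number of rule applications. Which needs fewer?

Ashrax

Ashrax: With Bryorb, Ashrax is earned (B6). [1 rule application]
Pyrion: With Bryorb, Ashrax is earned (B6). With Brynal, Bryorb, and Ashrax, Pyrbel is earned (B3). With Ashrax and Pyrbel, Pyrion is earned (B9). [3 rule applications]
Ashrax needs fewer.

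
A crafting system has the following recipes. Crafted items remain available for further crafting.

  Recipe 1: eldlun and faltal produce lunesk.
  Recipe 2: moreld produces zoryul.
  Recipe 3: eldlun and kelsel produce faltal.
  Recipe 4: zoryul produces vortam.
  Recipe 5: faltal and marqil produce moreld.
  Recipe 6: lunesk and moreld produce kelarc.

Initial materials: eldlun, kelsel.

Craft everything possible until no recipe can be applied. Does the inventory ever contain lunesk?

eldlun and kelsel → faltal (Recipe 3).
eldlun and faltal → lunesk (Recipe 1).

Yes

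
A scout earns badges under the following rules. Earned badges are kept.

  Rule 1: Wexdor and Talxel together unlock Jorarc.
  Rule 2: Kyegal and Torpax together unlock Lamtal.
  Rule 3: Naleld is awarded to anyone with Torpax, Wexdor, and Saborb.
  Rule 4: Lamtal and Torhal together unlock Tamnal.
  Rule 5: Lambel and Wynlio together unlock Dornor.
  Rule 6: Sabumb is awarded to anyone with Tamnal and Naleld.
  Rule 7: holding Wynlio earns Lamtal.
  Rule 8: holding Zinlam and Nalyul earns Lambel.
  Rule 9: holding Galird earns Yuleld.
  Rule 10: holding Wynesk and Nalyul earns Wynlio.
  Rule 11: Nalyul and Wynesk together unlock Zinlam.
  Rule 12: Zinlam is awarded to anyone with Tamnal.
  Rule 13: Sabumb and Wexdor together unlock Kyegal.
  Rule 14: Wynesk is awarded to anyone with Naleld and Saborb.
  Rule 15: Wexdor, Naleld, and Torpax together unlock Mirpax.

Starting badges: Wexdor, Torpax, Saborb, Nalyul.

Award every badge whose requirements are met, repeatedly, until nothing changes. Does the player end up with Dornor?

Yes

With Torpax, Wexdor, and Saborb, Naleld is earned (Rule 3).
With Naleld and Saborb, Wynesk is earned (Rule 14).
With Nalyul and Wynesk, Zinlam is earned (Rule 11).
With Wynesk and Nalyul, Wynlio is earned (Rule 10).
With Zinlam and Nalyul, Lambel is earned (Rule 8).
With Lambel and Wynlio, Dornor is earned (Rule 5).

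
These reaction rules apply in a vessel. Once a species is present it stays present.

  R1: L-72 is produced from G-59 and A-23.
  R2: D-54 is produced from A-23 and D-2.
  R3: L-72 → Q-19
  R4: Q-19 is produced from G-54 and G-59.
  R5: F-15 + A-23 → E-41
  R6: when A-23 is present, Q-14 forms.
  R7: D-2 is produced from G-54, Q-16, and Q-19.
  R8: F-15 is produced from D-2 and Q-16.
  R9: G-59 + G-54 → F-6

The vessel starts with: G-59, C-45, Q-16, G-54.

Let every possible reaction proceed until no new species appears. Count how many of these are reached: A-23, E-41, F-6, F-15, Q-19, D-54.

G-54 and G-59 present → Q-19 forms (R4).
G-59 and G-54 present → F-6 forms (R9).
G-54, Q-16, and Q-19 present → D-2 forms (R7).
D-2 and Q-16 present → F-15 forms (R8).
No rule produces A-23, and it is not given.
E-41 would need F-15 and A-23 (R5), but A-23 never forms.
F-6: reached.
F-15: reached.
Q-19: reached.
D-54 would need A-23 and D-2 (R2), but A-23 never forms.
Reached: F-6, F-15, and Q-19 — 3 of the 6.

3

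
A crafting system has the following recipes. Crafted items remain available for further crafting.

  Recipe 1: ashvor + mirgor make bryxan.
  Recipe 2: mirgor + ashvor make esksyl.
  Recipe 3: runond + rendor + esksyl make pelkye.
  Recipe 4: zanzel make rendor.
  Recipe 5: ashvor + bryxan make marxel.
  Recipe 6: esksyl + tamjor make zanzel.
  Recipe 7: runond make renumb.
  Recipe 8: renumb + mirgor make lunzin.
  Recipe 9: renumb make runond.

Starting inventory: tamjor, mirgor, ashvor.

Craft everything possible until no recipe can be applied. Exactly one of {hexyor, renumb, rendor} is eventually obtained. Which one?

mirgor + ashvor → esksyl (Recipe 2).
Using Recipe 6, esksyl and tamjor make zanzel.
Using Recipe 4, zanzel makes rendor.
renumb would need runond (Recipe 7), but runond is never obtained. No rule produces hexyor, and it is not given.

rendor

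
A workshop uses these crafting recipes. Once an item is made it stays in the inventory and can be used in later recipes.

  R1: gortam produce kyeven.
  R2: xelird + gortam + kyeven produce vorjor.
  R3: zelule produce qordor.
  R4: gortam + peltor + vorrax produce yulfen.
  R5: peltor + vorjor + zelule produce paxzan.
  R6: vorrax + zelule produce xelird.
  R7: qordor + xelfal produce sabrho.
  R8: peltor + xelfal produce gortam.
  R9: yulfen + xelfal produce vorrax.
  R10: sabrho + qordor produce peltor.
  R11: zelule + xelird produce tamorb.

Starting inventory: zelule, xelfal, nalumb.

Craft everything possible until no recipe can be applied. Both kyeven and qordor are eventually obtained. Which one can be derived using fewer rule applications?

qordor

qordor: zelule → qordor (R3). [1 rule application]
kyeven: Using R3, zelule makes qordor. Using R7, qordor and xelfal make sabrho. sabrho + qordor → peltor (R10). Using R8, peltor and xelfal make gortam. Using R1, gortam makes kyeven. [5 rule applications]
qordor needs fewer.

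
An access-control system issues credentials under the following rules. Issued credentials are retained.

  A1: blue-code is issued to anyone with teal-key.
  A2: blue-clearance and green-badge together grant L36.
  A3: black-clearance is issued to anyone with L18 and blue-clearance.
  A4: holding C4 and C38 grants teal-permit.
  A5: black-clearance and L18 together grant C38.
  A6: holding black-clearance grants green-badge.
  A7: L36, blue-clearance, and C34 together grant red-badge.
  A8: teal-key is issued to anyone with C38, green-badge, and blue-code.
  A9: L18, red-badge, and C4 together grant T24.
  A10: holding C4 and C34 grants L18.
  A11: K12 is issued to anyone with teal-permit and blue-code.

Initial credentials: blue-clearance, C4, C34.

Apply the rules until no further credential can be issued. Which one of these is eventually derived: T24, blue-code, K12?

Holding C4 and C34 grants L18 (A10).
Holding L18 and blue-clearance grants black-clearance (A3).
Holding black-clearance grants green-badge (A6).
Holding blue-clearance and green-badge grants L36 (A2).
Holding L36, blue-clearance, and C34 grants red-badge (A7).
Holding L18, red-badge, and C4 grants T24 (A9).
K12 would need teal-permit and blue-code (A11), but blue-code is never granted. blue-code would need teal-key (A1), but teal-key is never granted.

T24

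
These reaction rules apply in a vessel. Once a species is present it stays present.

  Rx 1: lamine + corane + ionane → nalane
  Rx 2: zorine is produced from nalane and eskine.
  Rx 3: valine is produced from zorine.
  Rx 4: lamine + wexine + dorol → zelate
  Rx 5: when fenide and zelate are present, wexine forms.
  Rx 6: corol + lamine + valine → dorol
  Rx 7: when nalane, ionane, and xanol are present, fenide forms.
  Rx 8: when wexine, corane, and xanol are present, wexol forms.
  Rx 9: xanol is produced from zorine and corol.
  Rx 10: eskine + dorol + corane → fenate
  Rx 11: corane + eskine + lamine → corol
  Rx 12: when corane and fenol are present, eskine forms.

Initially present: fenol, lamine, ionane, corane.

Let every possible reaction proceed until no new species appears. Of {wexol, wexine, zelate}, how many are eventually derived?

wexol would need wexine, corane, and xanol (Rx 8), but wexine never forms.
wexine would need fenide and zelate (Rx 5), but zelate never forms.
zelate would need lamine, wexine, and dorol (Rx 4), but wexine never forms.
None of the 3 are reached.

0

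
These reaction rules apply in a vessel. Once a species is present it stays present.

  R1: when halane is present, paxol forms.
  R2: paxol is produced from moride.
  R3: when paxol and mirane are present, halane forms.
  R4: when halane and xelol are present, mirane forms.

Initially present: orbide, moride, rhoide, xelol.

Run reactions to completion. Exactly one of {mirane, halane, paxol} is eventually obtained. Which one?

moride present → paxol forms (R2).
mirane would need halane and xelol (R4), but halane never forms. halane would need paxol and mirane (R3), but mirane never forms.

paxol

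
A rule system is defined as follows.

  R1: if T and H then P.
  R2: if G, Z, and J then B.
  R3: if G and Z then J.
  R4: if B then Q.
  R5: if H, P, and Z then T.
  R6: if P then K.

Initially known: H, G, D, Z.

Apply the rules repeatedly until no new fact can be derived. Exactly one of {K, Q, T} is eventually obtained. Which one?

Q

G and Z hold, so J follows (R3).
G, Z, and J hold, so B follows (R2).
B holds, so Q follows (R4).
K would need P (R6), but P is never established. T would need H, P, and Z (R5), but P is never established.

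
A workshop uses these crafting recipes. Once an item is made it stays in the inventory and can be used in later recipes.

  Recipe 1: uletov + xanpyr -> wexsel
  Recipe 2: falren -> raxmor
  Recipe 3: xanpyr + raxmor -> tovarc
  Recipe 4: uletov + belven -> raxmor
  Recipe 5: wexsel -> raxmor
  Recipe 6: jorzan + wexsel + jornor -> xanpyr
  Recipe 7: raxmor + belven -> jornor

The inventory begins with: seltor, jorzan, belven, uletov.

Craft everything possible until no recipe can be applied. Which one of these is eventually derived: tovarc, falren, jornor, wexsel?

jornor

Using Recipe 4, uletov and belven make raxmor.
raxmor + belven -> jornor (Recipe 7).
wexsel would need uletov and xanpyr (Recipe 1), but xanpyr is never obtained. No rule produces falren, and it is not given. tovarc would need xanpyr and raxmor (Recipe 3), but xanpyr is never obtained.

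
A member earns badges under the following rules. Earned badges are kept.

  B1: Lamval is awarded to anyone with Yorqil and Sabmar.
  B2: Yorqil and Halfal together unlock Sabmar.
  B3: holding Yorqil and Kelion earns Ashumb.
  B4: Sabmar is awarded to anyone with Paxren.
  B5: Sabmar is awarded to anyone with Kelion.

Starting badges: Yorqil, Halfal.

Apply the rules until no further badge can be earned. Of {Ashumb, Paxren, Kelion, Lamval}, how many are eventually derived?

With Yorqil and Halfal, Sabmar is earned (B2).
With Yorqil and Sabmar, Lamval is earned (B1).
Ashumb would need Yorqil and Kelion (B3), but Kelion is never earned.
No rule produces Paxren, and it is not given.
No rule produces Kelion, and it is not given.
Lamval: reached.
Reached: Lamval — 1 of the 4.

1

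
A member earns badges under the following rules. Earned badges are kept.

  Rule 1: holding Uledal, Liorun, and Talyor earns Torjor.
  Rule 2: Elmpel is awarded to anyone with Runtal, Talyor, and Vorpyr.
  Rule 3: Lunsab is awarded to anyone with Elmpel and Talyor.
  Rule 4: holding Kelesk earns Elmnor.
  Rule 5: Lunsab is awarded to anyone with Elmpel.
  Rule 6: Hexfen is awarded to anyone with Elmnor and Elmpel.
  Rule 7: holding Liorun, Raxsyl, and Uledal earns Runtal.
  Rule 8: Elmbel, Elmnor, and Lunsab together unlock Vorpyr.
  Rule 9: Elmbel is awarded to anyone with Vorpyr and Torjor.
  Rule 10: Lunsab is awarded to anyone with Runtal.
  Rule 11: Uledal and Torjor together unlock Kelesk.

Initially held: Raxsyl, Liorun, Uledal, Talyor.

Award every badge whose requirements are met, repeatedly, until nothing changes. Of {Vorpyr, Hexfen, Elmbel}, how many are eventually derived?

Vorpyr would need Elmbel, Elmnor, and Lunsab (Rule 8), but Elmbel is never earned.
Hexfen would need Elmnor and Elmpel (Rule 6), but Elmpel is never earned.
Elmbel would need Vorpyr and Torjor (Rule 9), but Vorpyr is never earned.
None of the 3 are reached.

0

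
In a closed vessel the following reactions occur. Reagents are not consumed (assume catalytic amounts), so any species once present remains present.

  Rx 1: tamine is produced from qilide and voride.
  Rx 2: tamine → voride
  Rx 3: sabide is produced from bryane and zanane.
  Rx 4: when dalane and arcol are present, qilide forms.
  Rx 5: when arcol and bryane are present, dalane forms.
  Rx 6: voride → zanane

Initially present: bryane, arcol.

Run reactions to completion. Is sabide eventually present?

No

sabide would need bryane and zanane (Rx 3), but zanane never forms.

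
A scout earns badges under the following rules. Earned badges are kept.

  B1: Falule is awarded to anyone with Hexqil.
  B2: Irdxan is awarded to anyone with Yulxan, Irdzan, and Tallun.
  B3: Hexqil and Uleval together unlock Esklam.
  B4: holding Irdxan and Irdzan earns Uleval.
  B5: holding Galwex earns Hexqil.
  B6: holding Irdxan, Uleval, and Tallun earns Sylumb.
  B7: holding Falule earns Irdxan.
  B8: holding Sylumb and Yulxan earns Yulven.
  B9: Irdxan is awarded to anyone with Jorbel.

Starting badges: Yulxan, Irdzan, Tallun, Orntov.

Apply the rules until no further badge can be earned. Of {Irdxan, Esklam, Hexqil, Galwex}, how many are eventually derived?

1

With Yulxan, Irdzan, and Tallun, Irdxan is earned (B2).
Irdxan: reached.
Esklam would need Hexqil and Uleval (B3), but Hexqil is never earned.
Hexqil would need Galwex (B5), but Galwex is never earned.
No rule produces Galwex, and it is not given.
Reached: Irdxan — 1 of the 4.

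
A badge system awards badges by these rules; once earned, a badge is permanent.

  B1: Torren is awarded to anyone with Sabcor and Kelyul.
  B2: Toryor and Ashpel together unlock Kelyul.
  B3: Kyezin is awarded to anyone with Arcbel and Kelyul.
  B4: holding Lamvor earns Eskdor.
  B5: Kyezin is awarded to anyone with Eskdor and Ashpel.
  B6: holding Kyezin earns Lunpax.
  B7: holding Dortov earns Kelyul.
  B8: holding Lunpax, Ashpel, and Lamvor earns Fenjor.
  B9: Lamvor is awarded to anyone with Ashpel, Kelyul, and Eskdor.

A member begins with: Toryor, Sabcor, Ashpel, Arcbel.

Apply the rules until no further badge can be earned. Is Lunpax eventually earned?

Yes

With Toryor and Ashpel, Kelyul is earned (B2).
With Arcbel and Kelyul, Kyezin is earned (B3).
With Kyezin, Lunpax is earned (B6).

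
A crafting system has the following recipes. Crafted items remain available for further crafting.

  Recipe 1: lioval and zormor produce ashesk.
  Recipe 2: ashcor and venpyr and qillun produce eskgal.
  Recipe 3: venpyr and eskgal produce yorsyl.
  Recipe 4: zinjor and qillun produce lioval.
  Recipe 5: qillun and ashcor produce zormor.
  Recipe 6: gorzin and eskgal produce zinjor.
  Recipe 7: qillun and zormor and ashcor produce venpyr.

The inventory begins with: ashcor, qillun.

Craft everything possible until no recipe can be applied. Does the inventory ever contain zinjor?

No

zinjor would need gorzin and eskgal (Recipe 6), but gorzin is never obtained.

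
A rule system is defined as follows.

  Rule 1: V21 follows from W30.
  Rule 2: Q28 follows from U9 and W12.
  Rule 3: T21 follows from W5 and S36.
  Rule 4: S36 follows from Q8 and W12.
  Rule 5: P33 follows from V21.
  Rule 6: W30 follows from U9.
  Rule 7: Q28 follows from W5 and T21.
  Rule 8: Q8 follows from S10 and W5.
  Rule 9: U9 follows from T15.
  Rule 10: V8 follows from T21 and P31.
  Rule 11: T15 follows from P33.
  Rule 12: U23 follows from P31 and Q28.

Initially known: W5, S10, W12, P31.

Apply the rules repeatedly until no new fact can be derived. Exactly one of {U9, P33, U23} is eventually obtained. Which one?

S10 and W5 hold, so Q8 follows (Rule 8).
From Q8 and W12, Rule 4 gives S36.
From W5 and S36, Rule 3 gives T21.
W5 and T21 hold, so Q28 follows (Rule 7).
From P31 and Q28, Rule 12 gives U23.
U9 would need T15 (Rule 9), but T15 is never established. P33 would need V21 (Rule 5), but V21 is never established.

U23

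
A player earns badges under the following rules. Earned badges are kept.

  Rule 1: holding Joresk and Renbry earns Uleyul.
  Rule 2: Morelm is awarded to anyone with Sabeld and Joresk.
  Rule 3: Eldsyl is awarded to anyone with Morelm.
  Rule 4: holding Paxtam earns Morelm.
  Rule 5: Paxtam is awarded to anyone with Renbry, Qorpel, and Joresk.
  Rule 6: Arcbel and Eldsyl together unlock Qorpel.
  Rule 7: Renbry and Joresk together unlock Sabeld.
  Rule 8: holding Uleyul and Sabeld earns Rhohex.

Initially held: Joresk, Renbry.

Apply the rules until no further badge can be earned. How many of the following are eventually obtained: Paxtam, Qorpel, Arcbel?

Paxtam would need Renbry, Qorpel, and Joresk (Rule 5), but Qorpel is never earned.
Qorpel would need Arcbel and Eldsyl (Rule 6), but Arcbel is never earned.
No rule produces Arcbel, and it is not given.
None of the 3 are reached.

0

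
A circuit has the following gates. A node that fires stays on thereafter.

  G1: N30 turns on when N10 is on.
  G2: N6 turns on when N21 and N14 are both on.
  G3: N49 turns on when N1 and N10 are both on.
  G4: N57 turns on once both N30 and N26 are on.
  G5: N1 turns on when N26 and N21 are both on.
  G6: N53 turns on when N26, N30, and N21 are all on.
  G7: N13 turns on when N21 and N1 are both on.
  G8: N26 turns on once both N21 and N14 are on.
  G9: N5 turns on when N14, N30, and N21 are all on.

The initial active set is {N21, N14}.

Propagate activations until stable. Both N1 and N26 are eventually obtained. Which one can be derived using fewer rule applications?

N26

N26: G8: N21 and N14 on → N26 on. [1 rule application]
N1: N21 and N14 are on, so N26 turns on (G8). G5: N26 and N21 on → N1 on. [2 rule applications]
N26 needs fewer.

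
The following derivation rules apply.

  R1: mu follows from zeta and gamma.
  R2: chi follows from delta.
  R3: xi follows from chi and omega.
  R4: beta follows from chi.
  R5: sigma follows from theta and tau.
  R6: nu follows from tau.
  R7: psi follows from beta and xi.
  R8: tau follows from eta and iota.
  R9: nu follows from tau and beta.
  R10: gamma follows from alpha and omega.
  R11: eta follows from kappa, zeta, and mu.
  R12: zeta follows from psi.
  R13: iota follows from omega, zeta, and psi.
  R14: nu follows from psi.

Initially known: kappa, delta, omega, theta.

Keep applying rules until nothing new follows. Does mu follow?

mu would need zeta and gamma (R1), but gamma is never established.

No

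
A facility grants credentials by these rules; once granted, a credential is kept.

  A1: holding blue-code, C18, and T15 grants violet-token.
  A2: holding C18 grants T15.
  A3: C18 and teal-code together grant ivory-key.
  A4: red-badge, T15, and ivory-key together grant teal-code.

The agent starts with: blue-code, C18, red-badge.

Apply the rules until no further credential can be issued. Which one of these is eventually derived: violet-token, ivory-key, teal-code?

violet-token

Holding C18 grants T15 (A2).
Holding blue-code, C18, and T15 grants violet-token (A1).
ivory-key would need C18 and teal-code (A3), but teal-code is never granted. teal-code would need red-badge, T15, and ivory-key (A4), but ivory-key is never granted.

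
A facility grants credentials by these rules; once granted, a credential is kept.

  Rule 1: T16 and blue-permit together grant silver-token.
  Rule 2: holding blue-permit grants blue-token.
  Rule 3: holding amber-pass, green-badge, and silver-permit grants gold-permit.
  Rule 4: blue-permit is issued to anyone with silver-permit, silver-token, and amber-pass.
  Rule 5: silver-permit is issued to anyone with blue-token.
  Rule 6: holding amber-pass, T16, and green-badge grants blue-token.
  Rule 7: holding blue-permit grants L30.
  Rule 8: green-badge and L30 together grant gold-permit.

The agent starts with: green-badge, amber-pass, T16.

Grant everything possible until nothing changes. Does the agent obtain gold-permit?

Yes

Holding amber-pass, T16, and green-badge grants blue-token (Rule 6).
Holding blue-token grants silver-permit (Rule 5).
Holding amber-pass, green-badge, and silver-permit grants gold-permit (Rule 3).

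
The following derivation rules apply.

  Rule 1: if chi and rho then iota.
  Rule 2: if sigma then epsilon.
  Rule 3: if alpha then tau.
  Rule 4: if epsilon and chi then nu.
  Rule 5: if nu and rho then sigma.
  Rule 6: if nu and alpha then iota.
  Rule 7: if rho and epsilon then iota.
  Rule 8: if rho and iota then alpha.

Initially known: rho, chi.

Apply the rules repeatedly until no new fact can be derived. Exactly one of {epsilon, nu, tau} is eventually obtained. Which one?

tau

From chi and rho, Rule 1 gives iota.
rho and iota hold, so alpha follows (Rule 8).
alpha holds, so tau follows (Rule 3).
nu would need epsilon and chi (Rule 4), but epsilon is never established. epsilon would need sigma (Rule 2), but sigma is never established.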